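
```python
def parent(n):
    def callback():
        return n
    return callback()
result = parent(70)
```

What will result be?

Step 1: parent(70) binds parameter n = 70.
Step 2: callback() looks up n in enclosing scope and finds the parameter n = 70.
Step 3: result = 70

The answer is 70.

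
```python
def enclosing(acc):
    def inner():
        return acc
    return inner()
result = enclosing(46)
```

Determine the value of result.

Step 1: enclosing(46) binds parameter acc = 46.
Step 2: inner() looks up acc in enclosing scope and finds the parameter acc = 46.
Step 3: result = 46

The answer is 46.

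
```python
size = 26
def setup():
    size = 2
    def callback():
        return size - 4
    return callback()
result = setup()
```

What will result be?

Step 1: setup() shadows global size with size = 2.
Step 2: callback() finds size = 2 in enclosing scope, computes 2 - 4 = -2.
Step 3: result = -2

The answer is -2.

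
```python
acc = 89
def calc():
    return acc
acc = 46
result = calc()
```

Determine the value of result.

Step 1: acc is first set to 89, then reassigned to 46.
Step 2: calc() is called after the reassignment, so it looks up the current global acc = 46.
Step 3: result = 46

The answer is 46.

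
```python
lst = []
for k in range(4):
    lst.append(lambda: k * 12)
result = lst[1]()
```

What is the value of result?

Step 1: All lambdas reference the same variable k (late binding).
Step 2: After the loop, k = 3. Every lambda returns k * 12.
Step 3: lst[1]() = 3 * 12 = 36

The answer is 36.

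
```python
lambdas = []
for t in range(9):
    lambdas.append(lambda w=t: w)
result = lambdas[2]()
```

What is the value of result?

Step 1: Default argument w=t captures t's value at each iteration.
Step 2: lambdas[2] captured w = 2 when t was 2.
Step 3: result = 2

The answer is 2.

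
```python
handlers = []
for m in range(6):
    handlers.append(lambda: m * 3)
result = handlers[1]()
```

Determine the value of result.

Step 1: All lambdas reference the same variable m (late binding).
Step 2: After the loop, m = 5. Every lambda returns m * 3.
Step 3: handlers[1]() = 5 * 3 = 15

The answer is 15.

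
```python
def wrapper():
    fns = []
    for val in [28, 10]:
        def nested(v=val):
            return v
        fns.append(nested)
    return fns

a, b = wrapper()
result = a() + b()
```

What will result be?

Step 1: Default argument v=val captures val at each iteration.
Step 2: a() returns 28 (captured at first iteration), b() returns 10 (captured at second).
Step 3: result = 28 + 10 = 38

The answer is 38.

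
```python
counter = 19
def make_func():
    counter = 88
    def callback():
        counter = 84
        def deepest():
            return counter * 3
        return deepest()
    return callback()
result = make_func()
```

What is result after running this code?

Step 1: deepest() looks up counter through LEGB: not local, finds counter = 84 in enclosing callback().
Step 2: Returns 84 * 3 = 252.
Step 3: result = 252

The answer is 252.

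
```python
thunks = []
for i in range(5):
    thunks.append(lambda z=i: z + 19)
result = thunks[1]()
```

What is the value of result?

Step 1: Default argument z=i captures i's value at definition time.
Step 2: thunks[1] was defined when i = 1, so z defaults to 1.
Step 3: result = 1 + 19 = 20 (default arg fixes the late binding issue)

The answer is 20.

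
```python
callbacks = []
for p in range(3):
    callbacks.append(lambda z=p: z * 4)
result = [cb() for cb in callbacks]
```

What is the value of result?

Step 1: Default arg z=p captures p at each iteration.
Step 2: callbacks[k] has z defaulting to k, returns k * 4.
Step 3: result = [0, 4, 8]

The answer is [0, 4, 8].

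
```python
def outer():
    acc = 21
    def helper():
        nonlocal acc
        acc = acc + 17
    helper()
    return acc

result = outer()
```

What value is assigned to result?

Step 1: outer() sets acc = 21.
Step 2: helper() uses nonlocal to modify acc in outer's scope: acc = 21 + 17 = 38.
Step 3: outer() returns the modified acc = 38

The answer is 38.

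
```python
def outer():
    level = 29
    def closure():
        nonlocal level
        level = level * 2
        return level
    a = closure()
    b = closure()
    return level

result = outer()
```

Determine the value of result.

Step 1: level starts at 29.
Step 2: First closure(): level = 29 * 2 = 58.
Step 3: Second closure(): level = 58 * 2 = 116.
Step 4: result = 116

The answer is 116.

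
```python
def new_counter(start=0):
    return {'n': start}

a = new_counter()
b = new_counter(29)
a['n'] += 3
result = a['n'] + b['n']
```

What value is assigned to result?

Step 1: new_counter() returns a new dict each call (immutable default 0).
Step 2: a = {'n': 0}, b = {'n': 29}.
Step 3: a['n'] += 3 = 3. result = 3 + 29 = 32

The answer is 32.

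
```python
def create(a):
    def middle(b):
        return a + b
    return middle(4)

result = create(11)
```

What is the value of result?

Step 1: create(11) passes a = 11.
Step 2: middle(4) has b = 4, reads a = 11 from enclosing.
Step 3: result = 11 + 4 = 15

The answer is 15.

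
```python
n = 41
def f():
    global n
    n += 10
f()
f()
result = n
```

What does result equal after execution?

Step 1: n = 41.
Step 2: First f(): n = 41 + 10 = 51.
Step 3: Second f(): n = 51 + 10 = 61. result = 61

The answer is 61.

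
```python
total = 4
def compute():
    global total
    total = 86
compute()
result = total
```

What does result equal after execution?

Step 1: total = 4 globally.
Step 2: compute() declares global total and sets it to 86.
Step 3: After compute(), global total = 86. result = 86

The answer is 86.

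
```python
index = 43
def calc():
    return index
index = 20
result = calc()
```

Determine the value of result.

Step 1: index is first set to 43, then reassigned to 20.
Step 2: calc() is called after the reassignment, so it looks up the current global index = 20.
Step 3: result = 20

The answer is 20.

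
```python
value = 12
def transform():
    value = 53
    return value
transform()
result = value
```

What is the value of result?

Step 1: value = 12 globally.
Step 2: transform() creates a LOCAL value = 53 (no global keyword!).
Step 3: The global value is unchanged. result = 12

The answer is 12.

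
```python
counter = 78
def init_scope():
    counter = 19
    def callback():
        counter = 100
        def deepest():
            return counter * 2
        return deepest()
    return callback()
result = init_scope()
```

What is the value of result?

Step 1: deepest() looks up counter through LEGB: not local, finds counter = 100 in enclosing callback().
Step 2: Returns 100 * 2 = 200.
Step 3: result = 200

The answer is 200.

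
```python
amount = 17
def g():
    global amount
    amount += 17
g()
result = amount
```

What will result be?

Step 1: amount = 17 globally.
Step 2: g() modifies global amount: amount += 17 = 34.
Step 3: result = 34

The answer is 34.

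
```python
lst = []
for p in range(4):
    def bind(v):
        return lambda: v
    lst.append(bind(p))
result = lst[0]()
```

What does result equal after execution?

Step 1: bind(p) creates a new scope capturing v = p at call time.
Step 2: lst[0] = bind(0), so its lambda captures v = 0.
Step 3: result = 0 (closure factory fixes late binding)

The answer is 0.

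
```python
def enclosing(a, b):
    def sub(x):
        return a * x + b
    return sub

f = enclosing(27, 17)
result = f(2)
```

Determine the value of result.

Step 1: enclosing(27, 17) captures a = 27, b = 17.
Step 2: f(2) computes 27 * 2 + 17 = 71.
Step 3: result = 71

The answer is 71.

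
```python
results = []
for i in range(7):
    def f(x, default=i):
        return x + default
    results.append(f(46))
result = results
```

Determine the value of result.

Step 1: Default argument default=i is evaluated at function definition time.
Step 2: Each iteration creates f with default = current i value.
Step 3: f(46) returns 46 + default. results = [46, 47, 48, 49, 50, 51, 52]

The answer is [46, 47, 48, 49, 50, 51, 52].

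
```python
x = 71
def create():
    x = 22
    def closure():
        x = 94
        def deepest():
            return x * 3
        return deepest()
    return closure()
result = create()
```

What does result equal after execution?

Step 1: deepest() looks up x through LEGB: not local, finds x = 94 in enclosing closure().
Step 2: Returns 94 * 3 = 282.
Step 3: result = 282

The answer is 282.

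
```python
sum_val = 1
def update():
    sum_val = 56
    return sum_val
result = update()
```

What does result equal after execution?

Step 1: Global sum_val = 1.
Step 2: update() creates local sum_val = 56, shadowing the global.
Step 3: Returns local sum_val = 56. result = 56

The answer is 56.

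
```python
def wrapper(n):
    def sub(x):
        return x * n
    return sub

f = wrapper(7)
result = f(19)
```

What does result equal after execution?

Step 1: wrapper(7) creates a closure capturing n = 7.
Step 2: f(19) computes 19 * 7 = 133.
Step 3: result = 133

The answer is 133.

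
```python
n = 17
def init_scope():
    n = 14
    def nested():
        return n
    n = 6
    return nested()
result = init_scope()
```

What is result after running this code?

Step 1: init_scope() sets n = 14, then later n = 6.
Step 2: nested() is called after n is reassigned to 6. Closures capture variables by reference, not by value.
Step 3: result = 6

The answer is 6.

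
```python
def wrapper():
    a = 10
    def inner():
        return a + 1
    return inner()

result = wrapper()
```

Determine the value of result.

Step 1: wrapper() defines a = 10.
Step 2: inner() reads a = 10 from enclosing scope, returns 10 + 1 = 11.
Step 3: result = 11

The answer is 11.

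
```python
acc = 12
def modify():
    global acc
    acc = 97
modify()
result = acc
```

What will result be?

Step 1: acc = 12 globally.
Step 2: modify() declares global acc and sets it to 97.
Step 3: After modify(), global acc = 97. result = 97

The answer is 97.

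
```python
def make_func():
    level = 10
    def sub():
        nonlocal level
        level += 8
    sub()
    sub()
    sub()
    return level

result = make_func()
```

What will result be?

Step 1: level starts at 10.
Step 2: sub() is called 3 times, each adding 8.
Step 3: level = 10 + 8 * 3 = 34

The answer is 34.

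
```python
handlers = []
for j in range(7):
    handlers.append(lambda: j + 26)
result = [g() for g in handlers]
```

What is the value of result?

Step 1: All lambdas capture j by reference. After the loop, j = 6.
Step 2: Each call returns 6 + 26 = 32.
Step 3: result = [32, 32, 32, 32, 32, 32, 32]

The answer is [32, 32, 32, 32, 32, 32, 32].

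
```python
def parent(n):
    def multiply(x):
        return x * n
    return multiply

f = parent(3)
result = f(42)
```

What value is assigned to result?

Step 1: parent(3) returns multiply closure with n = 3.
Step 2: f(42) computes 42 * 3 = 126.
Step 3: result = 126

The answer is 126.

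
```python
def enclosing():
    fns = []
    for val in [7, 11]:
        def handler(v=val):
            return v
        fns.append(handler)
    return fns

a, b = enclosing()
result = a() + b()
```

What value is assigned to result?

Step 1: Default argument v=val captures val at each iteration.
Step 2: a() returns 7 (captured at first iteration), b() returns 11 (captured at second).
Step 3: result = 7 + 11 = 18

The answer is 18.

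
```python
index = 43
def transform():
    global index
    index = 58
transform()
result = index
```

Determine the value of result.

Step 1: index = 43 globally.
Step 2: transform() declares global index and sets it to 58.
Step 3: After transform(), global index = 58. result = 58

The answer is 58.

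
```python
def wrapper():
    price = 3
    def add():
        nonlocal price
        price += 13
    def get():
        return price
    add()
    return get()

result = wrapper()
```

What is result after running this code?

Step 1: price = 3. add() modifies it via nonlocal, get() reads it.
Step 2: add() makes price = 3 + 13 = 16.
Step 3: get() returns 16. result = 16

The answer is 16.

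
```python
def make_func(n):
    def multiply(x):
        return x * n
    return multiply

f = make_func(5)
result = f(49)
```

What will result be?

Step 1: make_func(5) returns multiply closure with n = 5.
Step 2: f(49) computes 49 * 5 = 245.
Step 3: result = 245

The answer is 245.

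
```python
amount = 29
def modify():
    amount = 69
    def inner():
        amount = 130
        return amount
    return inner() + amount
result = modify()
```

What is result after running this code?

Step 1: modify() has local amount = 69. inner() has local amount = 130.
Step 2: inner() returns its local amount = 130.
Step 3: modify() returns 130 + its own amount (69) = 199

The answer is 199.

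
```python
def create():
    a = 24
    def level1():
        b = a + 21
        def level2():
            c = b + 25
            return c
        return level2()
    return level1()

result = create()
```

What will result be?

Step 1: a = 24. b = a + 21 = 45.
Step 2: c = b + 25 = 45 + 25 = 70.
Step 3: result = 70

The answer is 70.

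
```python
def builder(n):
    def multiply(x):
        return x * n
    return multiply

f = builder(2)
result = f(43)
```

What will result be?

Step 1: builder(2) returns multiply closure with n = 2.
Step 2: f(43) computes 43 * 2 = 86.
Step 3: result = 86

The answer is 86.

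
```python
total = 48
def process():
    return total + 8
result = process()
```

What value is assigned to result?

Step 1: total = 48 is defined globally.
Step 2: process() looks up total from global scope = 48, then computes 48 + 8 = 56.
Step 3: result = 56

The answer is 56.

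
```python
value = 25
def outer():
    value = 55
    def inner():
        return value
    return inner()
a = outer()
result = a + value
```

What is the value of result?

Step 1: outer() has local value = 55. inner() reads from enclosing.
Step 2: outer() returns 55. Global value = 25 unchanged.
Step 3: result = 55 + 25 = 80

The answer is 80.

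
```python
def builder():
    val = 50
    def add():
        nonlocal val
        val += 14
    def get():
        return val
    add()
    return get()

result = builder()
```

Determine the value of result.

Step 1: val = 50. add() modifies it via nonlocal, get() reads it.
Step 2: add() makes val = 50 + 14 = 64.
Step 3: get() returns 64. result = 64

The answer is 64.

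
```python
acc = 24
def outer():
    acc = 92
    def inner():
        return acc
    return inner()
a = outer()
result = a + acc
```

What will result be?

Step 1: outer() has local acc = 92. inner() reads from enclosing.
Step 2: outer() returns 92. Global acc = 24 unchanged.
Step 3: result = 92 + 24 = 116

The answer is 116.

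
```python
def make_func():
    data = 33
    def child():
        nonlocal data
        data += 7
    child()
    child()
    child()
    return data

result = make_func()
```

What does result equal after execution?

Step 1: data starts at 33.
Step 2: child() is called 3 times, each adding 7.
Step 3: data = 33 + 7 * 3 = 54

The answer is 54.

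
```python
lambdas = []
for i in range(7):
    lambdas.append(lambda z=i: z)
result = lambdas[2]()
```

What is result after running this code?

Step 1: Default argument z=i captures i's value at each iteration.
Step 2: lambdas[2] captured z = 2 when i was 2.
Step 3: result = 2

The answer is 2.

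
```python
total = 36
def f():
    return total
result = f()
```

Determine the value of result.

Step 1: total = 36 is defined in the global scope.
Step 2: f() looks up total. No local total exists, so Python checks the global scope via LEGB rule and finds total = 36.
Step 3: result = 36

The answer is 36.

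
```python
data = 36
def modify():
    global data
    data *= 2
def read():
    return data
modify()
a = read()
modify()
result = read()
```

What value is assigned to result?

Step 1: data = 36.
Step 2: First modify(): data = 36 * 2 = 72.
Step 3: Second modify(): data = 72 * 2 = 144.
Step 4: read() returns 144

The answer is 144.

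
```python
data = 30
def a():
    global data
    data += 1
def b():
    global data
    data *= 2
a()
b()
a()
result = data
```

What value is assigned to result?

Step 1: data = 30.
Step 2: a(): data = 30 + 1 = 31.
Step 3: b(): data = 31 * 2 = 62.
Step 4: a(): data = 62 + 1 = 63

The answer is 63.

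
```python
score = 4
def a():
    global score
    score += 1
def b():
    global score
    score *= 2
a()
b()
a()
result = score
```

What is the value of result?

Step 1: score = 4.
Step 2: a(): score = 4 + 1 = 5.
Step 3: b(): score = 5 * 2 = 10.
Step 4: a(): score = 10 + 1 = 11

The answer is 11.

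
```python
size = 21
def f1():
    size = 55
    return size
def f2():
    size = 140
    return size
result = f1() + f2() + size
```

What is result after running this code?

Step 1: Each function shadows global size with its own local.
Step 2: f1() returns 55, f2() returns 140.
Step 3: Global size = 21 is unchanged. result = 55 + 140 + 21 = 216

The answer is 216.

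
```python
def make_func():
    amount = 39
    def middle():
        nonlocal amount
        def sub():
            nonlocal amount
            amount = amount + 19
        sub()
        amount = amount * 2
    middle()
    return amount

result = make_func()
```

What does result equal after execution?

Step 1: amount = 39.
Step 2: sub() adds 19: amount = 39 + 19 = 58.
Step 3: middle() doubles: amount = 58 * 2 = 116.
Step 4: result = 116

The answer is 116.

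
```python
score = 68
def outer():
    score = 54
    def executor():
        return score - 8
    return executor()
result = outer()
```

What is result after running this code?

Step 1: outer() shadows global score with score = 54.
Step 2: executor() finds score = 54 in enclosing scope, computes 54 - 8 = 46.
Step 3: result = 46

The answer is 46.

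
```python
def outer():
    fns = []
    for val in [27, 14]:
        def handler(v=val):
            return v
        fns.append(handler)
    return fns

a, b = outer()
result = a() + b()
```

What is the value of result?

Step 1: Default argument v=val captures val at each iteration.
Step 2: a() returns 27 (captured at first iteration), b() returns 14 (captured at second).
Step 3: result = 27 + 14 = 41

The answer is 41.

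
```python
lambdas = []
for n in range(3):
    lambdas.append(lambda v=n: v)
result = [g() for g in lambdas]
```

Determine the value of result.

Step 1: Default arg v=n captures n at each iteration.
Step 2: Each lambda has its own default: 0, 1, ..., 2.
Step 3: result = [0, 1, 2]

The answer is [0, 1, 2].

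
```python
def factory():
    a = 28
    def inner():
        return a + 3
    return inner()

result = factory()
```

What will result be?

Step 1: factory() defines a = 28.
Step 2: inner() reads a = 28 from enclosing scope, returns 28 + 3 = 31.
Step 3: result = 31

The answer is 31.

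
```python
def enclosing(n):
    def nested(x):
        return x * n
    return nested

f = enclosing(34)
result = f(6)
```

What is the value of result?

Step 1: enclosing(34) creates a closure capturing n = 34.
Step 2: f(6) computes 6 * 34 = 204.
Step 3: result = 204

The answer is 204.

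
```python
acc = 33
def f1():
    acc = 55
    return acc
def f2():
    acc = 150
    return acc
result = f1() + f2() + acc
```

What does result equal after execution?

Step 1: Each function shadows global acc with its own local.
Step 2: f1() returns 55, f2() returns 150.
Step 3: Global acc = 33 is unchanged. result = 55 + 150 + 33 = 238

The answer is 238.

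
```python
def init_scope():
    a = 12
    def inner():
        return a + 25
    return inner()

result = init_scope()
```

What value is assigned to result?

Step 1: init_scope() defines a = 12.
Step 2: inner() reads a = 12 from enclosing scope, returns 12 + 25 = 37.
Step 3: result = 37

The answer is 37.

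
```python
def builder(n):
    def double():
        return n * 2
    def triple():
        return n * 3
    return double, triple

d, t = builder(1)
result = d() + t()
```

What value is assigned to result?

Step 1: Both closures capture the same n = 1.
Step 2: d() = 1 * 2 = 2, t() = 1 * 3 = 3.
Step 3: result = 2 + 3 = 5

The answer is 5.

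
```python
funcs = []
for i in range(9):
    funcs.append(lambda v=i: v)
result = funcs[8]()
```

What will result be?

Step 1: Default argument v=i captures i's value at each iteration.
Step 2: funcs[8] captured v = 8 when i was 8.
Step 3: result = 8

The answer is 8.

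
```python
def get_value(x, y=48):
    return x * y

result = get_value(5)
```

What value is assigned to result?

Step 1: get_value(5) uses default y = 48.
Step 2: Returns 5 * 48 = 240.
Step 3: result = 240

The answer is 240.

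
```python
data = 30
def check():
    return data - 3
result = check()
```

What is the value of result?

Step 1: data = 30 is defined globally.
Step 2: check() looks up data from global scope = 30, then computes 30 - 3 = 27.
Step 3: result = 27

The answer is 27.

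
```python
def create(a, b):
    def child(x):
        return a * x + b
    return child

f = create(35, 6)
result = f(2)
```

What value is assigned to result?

Step 1: create(35, 6) captures a = 35, b = 6.
Step 2: f(2) computes 35 * 2 + 6 = 76.
Step 3: result = 76

The answer is 76.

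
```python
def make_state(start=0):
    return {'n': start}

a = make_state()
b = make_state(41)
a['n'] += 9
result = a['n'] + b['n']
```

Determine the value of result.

Step 1: make_state() returns a new dict each call (immutable default 0).
Step 2: a = {'n': 0}, b = {'n': 41}.
Step 3: a['n'] += 9 = 9. result = 9 + 41 = 50

The answer is 50.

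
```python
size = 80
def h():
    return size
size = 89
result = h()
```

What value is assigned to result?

Step 1: size is first set to 80, then reassigned to 89.
Step 2: h() is called after the reassignment, so it looks up the current global size = 89.
Step 3: result = 89

The answer is 89.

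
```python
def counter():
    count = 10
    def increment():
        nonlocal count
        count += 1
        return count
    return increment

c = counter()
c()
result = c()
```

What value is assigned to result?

Step 1: counter() creates closure with count = 10.
Step 2: Each c() call increments count via nonlocal. After 2 calls: 10 + 2 = 12.
Step 3: result = 12

The answer is 12.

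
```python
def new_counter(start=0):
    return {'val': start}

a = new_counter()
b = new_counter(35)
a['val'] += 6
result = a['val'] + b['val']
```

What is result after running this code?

Step 1: new_counter() returns a new dict each call (immutable default 0).
Step 2: a = {'val': 0}, b = {'val': 35}.
Step 3: a['val'] += 6 = 6. result = 6 + 35 = 41

The answer is 41.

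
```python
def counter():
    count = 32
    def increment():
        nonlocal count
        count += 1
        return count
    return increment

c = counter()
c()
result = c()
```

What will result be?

Step 1: counter() creates closure with count = 32.
Step 2: Each c() call increments count via nonlocal. After 2 calls: 32 + 2 = 34.
Step 3: result = 34

The answer is 34.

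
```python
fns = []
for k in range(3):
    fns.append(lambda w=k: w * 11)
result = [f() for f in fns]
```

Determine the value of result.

Step 1: Default arg w=k captures k at each iteration.
Step 2: fns[k] has w defaulting to k, returns k * 11.
Step 3: result = [0, 11, 22]

The answer is [0, 11, 22].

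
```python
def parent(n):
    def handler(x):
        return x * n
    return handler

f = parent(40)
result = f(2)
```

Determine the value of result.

Step 1: parent(40) creates a closure capturing n = 40.
Step 2: f(2) computes 2 * 40 = 80.
Step 3: result = 80

The answer is 80.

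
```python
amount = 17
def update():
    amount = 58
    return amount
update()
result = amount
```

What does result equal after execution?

Step 1: amount = 17 globally.
Step 2: update() creates a LOCAL amount = 58 (no global keyword!).
Step 3: The global amount is unchanged. result = 17

The answer is 17.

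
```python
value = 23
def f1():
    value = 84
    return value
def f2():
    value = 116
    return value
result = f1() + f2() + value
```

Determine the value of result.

Step 1: Each function shadows global value with its own local.
Step 2: f1() returns 84, f2() returns 116.
Step 3: Global value = 23 is unchanged. result = 84 + 116 + 23 = 223

The answer is 223.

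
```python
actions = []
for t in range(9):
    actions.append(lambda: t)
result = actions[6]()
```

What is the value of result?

Step 1: The loop creates 9 lambdas, all referencing the same variable t.
Step 2: After the loop, t = 8 (final value).
Step 3: actions[6]() looks up t at call time and finds 8. This is the late binding gotcha. result = 8

The answer is 8.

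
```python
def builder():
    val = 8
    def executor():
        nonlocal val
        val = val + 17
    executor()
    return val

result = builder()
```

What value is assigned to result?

Step 1: builder() sets val = 8.
Step 2: executor() uses nonlocal to modify val in builder's scope: val = 8 + 17 = 25.
Step 3: builder() returns the modified val = 25

The answer is 25.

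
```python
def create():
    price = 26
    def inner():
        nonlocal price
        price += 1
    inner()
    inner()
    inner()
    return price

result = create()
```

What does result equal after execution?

Step 1: price starts at 26.
Step 2: inner() is called 3 times, each adding 1.
Step 3: price = 26 + 1 * 3 = 29

The answer is 29.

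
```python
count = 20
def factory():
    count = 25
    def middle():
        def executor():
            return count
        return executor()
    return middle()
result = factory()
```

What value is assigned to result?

Step 1: factory() defines count = 25. middle() and executor() have no local count.
Step 2: executor() checks local (none), enclosing middle() (none), enclosing factory() and finds count = 25.
Step 3: result = 25

The answer is 25.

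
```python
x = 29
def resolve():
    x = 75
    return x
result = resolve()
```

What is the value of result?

Step 1: Global x = 29.
Step 2: resolve() creates local x = 75, shadowing the global.
Step 3: Returns local x = 75. result = 75

The answer is 75.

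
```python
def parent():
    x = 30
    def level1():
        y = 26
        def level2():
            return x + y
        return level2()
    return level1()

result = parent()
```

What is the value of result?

Step 1: x = 30 in parent. y = 26 in level1.
Step 2: level2() reads x = 30 and y = 26 from enclosing scopes.
Step 3: result = 30 + 26 = 56

The answer is 56.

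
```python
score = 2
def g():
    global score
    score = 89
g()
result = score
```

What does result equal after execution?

Step 1: score = 2 globally.
Step 2: g() declares global score and sets it to 89.
Step 3: After g(), global score = 89. result = 89

The answer is 89.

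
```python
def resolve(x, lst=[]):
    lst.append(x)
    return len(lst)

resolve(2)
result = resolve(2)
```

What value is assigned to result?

Step 1: Mutable default list persists between calls.
Step 2: First call: lst = [2], len = 1. Second call: lst = [2, 2], len = 2.
Step 3: result = 2

The answer is 2.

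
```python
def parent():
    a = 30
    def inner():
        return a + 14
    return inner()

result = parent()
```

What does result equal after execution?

Step 1: parent() defines a = 30.
Step 2: inner() reads a = 30 from enclosing scope, returns 30 + 14 = 44.
Step 3: result = 44

The answer is 44.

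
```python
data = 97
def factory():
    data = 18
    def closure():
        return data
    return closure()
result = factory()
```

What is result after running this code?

Step 1: data = 97 globally, but factory() defines data = 18 locally.
Step 2: closure() looks up data. Not in local scope, so checks enclosing scope (factory) and finds data = 18.
Step 3: result = 18

The answer is 18.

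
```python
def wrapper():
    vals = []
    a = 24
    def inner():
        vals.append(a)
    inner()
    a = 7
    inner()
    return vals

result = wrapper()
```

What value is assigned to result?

Step 1: a = 24. inner() appends current a to vals.
Step 2: First inner(): appends 24. Then a = 7.
Step 3: Second inner(): appends 7 (closure sees updated a). result = [24, 7]

The answer is [24, 7].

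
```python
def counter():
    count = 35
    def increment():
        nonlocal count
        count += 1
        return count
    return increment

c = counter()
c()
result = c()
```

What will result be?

Step 1: counter() creates closure with count = 35.
Step 2: Each c() call increments count via nonlocal. After 2 calls: 35 + 2 = 37.
Step 3: result = 37

The answer is 37.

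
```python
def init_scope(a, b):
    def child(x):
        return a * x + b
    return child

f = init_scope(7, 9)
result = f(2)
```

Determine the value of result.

Step 1: init_scope(7, 9) captures a = 7, b = 9.
Step 2: f(2) computes 7 * 2 + 9 = 23.
Step 3: result = 23

The answer is 23.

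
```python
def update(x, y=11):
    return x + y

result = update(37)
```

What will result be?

Step 1: update(37) uses default y = 11.
Step 2: Returns 37 + 11 = 48.
Step 3: result = 48

The answer is 48.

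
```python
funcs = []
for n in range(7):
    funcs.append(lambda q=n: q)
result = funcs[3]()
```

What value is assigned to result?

Step 1: Default argument q=n captures n's value at each iteration.
Step 2: funcs[3] captured q = 3 when n was 3.
Step 3: result = 3

The answer is 3.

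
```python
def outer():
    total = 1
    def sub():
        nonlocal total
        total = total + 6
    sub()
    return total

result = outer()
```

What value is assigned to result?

Step 1: outer() sets total = 1.
Step 2: sub() uses nonlocal to modify total in outer's scope: total = 1 + 6 = 7.
Step 3: outer() returns the modified total = 7

The answer is 7.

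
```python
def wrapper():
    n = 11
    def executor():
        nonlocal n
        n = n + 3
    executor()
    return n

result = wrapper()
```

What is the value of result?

Step 1: wrapper() sets n = 11.
Step 2: executor() uses nonlocal to modify n in wrapper's scope: n = 11 + 3 = 14.
Step 3: wrapper() returns the modified n = 14

The answer is 14.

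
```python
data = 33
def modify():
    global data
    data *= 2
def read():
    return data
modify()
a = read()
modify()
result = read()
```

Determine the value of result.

Step 1: data = 33.
Step 2: First modify(): data = 33 * 2 = 66.
Step 3: Second modify(): data = 66 * 2 = 132.
Step 4: read() returns 132

The answer is 132.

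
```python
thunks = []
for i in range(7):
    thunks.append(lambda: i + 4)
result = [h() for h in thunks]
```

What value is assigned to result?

Step 1: All lambdas capture i by reference. After the loop, i = 6.
Step 2: Each call returns 6 + 4 = 10.
Step 3: result = [10, 10, 10, 10, 10, 10, 10]

The answer is [10, 10, 10, 10, 10, 10, 10].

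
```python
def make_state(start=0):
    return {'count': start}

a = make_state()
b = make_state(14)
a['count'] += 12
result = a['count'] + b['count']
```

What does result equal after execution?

Step 1: make_state() returns a new dict each call (immutable default 0).
Step 2: a = {'count': 0}, b = {'count': 14}.
Step 3: a['count'] += 12 = 12. result = 12 + 14 = 26

The answer is 26.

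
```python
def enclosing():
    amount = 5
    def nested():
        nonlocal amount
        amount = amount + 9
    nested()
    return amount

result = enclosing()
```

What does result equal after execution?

Step 1: enclosing() sets amount = 5.
Step 2: nested() uses nonlocal to modify amount in enclosing's scope: amount = 5 + 9 = 14.
Step 3: enclosing() returns the modified amount = 14

The answer is 14.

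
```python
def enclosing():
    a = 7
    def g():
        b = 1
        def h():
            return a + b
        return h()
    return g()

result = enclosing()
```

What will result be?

Step 1: enclosing() defines a = 7. g() defines b = 1.
Step 2: h() accesses both from enclosing scopes: a = 7, b = 1.
Step 3: result = 7 + 1 = 8

The answer is 8.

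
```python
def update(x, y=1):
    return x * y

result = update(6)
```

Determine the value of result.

Step 1: update(6) uses default y = 1.
Step 2: Returns 6 * 1 = 6.
Step 3: result = 6

The answer is 6.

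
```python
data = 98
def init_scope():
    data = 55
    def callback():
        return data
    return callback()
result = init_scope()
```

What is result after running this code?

Step 1: data = 98 globally, but init_scope() defines data = 55 locally.
Step 2: callback() looks up data. Not in local scope, so checks enclosing scope (init_scope) and finds data = 55.
Step 3: result = 55

The answer is 55.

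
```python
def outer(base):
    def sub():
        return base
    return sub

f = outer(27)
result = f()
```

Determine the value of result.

Step 1: outer(27) creates closure capturing base = 27.
Step 2: f() returns the captured base = 27.
Step 3: result = 27

The answer is 27.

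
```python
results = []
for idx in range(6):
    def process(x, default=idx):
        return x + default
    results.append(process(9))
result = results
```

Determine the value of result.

Step 1: Default argument default=idx is evaluated at function definition time.
Step 2: Each iteration creates process with default = current idx value.
Step 3: process(9) returns 9 + default. results = [9, 10, 11, 12, 13, 14]

The answer is [9, 10, 11, 12, 13, 14].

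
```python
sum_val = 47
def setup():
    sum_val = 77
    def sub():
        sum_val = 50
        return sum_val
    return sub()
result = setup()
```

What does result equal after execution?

Step 1: Three scopes define sum_val: global (47), setup (77), sub (50).
Step 2: sub() has its own local sum_val = 50, which shadows both enclosing and global.
Step 3: result = 50 (local wins in LEGB)

The answer is 50.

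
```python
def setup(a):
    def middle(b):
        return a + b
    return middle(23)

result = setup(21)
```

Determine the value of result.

Step 1: setup(21) passes a = 21.
Step 2: middle(23) has b = 23, reads a = 21 from enclosing.
Step 3: result = 21 + 23 = 44

The answer is 44.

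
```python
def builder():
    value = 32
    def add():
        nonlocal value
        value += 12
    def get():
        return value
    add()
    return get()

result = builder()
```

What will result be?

Step 1: value = 32. add() modifies it via nonlocal, get() reads it.
Step 2: add() makes value = 32 + 12 = 44.
Step 3: get() returns 44. result = 44

The answer is 44.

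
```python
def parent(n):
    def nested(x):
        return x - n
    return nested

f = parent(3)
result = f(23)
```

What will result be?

Step 1: parent(3) creates a closure capturing n = 3.
Step 2: f(23) computes 23 - 3 = 20.
Step 3: result = 20

The answer is 20.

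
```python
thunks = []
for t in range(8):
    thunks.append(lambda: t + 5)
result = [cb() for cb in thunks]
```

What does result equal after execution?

Step 1: All lambdas capture t by reference. After the loop, t = 7.
Step 2: Each call returns 7 + 5 = 12.
Step 3: result = [12, 12, 12, 12, 12, 12, 12, 12]

The answer is [12, 12, 12, 12, 12, 12, 12, 12].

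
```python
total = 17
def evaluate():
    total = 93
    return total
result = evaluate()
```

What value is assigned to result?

Step 1: Global total = 17.
Step 2: evaluate() creates local total = 93, shadowing the global.
Step 3: Returns local total = 93. result = 93

The answer is 93.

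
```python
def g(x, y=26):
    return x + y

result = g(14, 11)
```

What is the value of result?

Step 1: g(14, 11) overrides default y with 11.
Step 2: Returns 14 + 11 = 25.
Step 3: result = 25

The answer is 25.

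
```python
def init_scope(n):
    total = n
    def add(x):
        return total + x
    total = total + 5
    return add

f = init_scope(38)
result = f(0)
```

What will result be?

Step 1: init_scope(38) sets total = 38, then total = 38 + 5 = 43.
Step 2: Closures capture by reference, so add sees total = 43.
Step 3: f(0) returns 43 + 0 = 43

The answer is 43.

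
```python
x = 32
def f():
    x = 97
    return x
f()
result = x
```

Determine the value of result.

Step 1: Global x = 32.
Step 2: f() creates local x = 97 (shadow, not modification).
Step 3: After f() returns, global x is unchanged. result = 32

The answer is 32.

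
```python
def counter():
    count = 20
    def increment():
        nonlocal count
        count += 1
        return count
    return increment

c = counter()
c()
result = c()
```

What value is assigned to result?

Step 1: counter() creates closure with count = 20.
Step 2: Each c() call increments count via nonlocal. After 2 calls: 20 + 2 = 22.
Step 3: result = 22

The answer is 22.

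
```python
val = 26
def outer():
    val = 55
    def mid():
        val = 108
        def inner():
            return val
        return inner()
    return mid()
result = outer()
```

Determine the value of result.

Step 1: Three levels of shadowing: global 26, outer 55, mid 108.
Step 2: inner() finds val = 108 in enclosing mid() scope.
Step 3: result = 108

The answer is 108.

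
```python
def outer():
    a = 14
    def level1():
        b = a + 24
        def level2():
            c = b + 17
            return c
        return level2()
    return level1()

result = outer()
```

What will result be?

Step 1: a = 14. b = a + 24 = 38.
Step 2: c = b + 17 = 38 + 17 = 55.
Step 3: result = 55

The answer is 55.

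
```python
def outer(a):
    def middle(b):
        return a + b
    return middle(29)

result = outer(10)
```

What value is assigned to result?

Step 1: outer(10) passes a = 10.
Step 2: middle(29) has b = 29, reads a = 10 from enclosing.
Step 3: result = 10 + 29 = 39

The answer is 39.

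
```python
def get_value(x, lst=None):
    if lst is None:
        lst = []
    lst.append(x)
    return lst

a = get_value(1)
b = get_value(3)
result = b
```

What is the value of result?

Step 1: None default with guard creates a NEW list each call.
Step 2: a = [1] (fresh list). b = [3] (another fresh list).
Step 3: result = [3] (this is the fix for mutable default)

The answer is [3].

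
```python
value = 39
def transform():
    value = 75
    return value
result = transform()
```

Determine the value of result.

Step 1: Global value = 39.
Step 2: transform() creates local value = 75, shadowing the global.
Step 3: Returns local value = 75. result = 75

The answer is 75.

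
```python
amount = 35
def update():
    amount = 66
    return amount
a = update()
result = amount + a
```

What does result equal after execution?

Step 1: Global amount = 35. update() returns local amount = 66.
Step 2: a = 66. Global amount still = 35.
Step 3: result = 35 + 66 = 101

The answer is 101.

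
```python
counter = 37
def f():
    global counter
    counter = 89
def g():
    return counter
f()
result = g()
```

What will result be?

Step 1: counter = 37.
Step 2: f() sets global counter = 89.
Step 3: g() reads global counter = 89. result = 89

The answer is 89.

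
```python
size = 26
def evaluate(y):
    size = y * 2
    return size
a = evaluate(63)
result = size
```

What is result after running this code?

Step 1: Global size = 26.
Step 2: evaluate(63) creates local size = 63 * 2 = 126.
Step 3: Global size unchanged because no global keyword. result = 26

The answer is 26.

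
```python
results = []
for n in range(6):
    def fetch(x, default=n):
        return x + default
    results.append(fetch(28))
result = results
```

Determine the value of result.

Step 1: Default argument default=n is evaluated at function definition time.
Step 2: Each iteration creates fetch with default = current n value.
Step 3: fetch(28) returns 28 + default. results = [28, 29, 30, 31, 32, 33]

The answer is [28, 29, 30, 31, 32, 33].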